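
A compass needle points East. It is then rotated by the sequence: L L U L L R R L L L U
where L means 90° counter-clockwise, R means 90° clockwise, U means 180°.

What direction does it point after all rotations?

Start: East
  L (left (90° counter-clockwise)) -> North
  L (left (90° counter-clockwise)) -> West
  U (U-turn (180°)) -> East
  L (left (90° counter-clockwise)) -> North
  L (left (90° counter-clockwise)) -> West
  R (right (90° clockwise)) -> North
  R (right (90° clockwise)) -> East
  L (left (90° counter-clockwise)) -> North
  L (left (90° counter-clockwise)) -> West
  L (left (90° counter-clockwise)) -> South
  U (U-turn (180°)) -> North
Final: North

Answer: Final heading: North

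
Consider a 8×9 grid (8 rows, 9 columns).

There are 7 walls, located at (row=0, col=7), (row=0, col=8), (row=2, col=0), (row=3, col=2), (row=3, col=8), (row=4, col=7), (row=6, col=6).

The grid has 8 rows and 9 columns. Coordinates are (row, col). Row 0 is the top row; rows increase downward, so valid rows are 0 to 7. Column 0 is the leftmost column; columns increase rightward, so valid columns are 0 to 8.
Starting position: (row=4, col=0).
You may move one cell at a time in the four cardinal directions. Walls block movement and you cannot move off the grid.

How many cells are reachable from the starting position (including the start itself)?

BFS flood-fill from (row=4, col=0):
  Distance 0: (row=4, col=0)
  Distance 1: (row=3, col=0), (row=4, col=1), (row=5, col=0)
  Distance 2: (row=3, col=1), (row=4, col=2), (row=5, col=1), (row=6, col=0)
  Distance 3: (row=2, col=1), (row=4, col=3), (row=5, col=2), (row=6, col=1), (row=7, col=0)
  Distance 4: (row=1, col=1), (row=2, col=2), (row=3, col=3), (row=4, col=4), (row=5, col=3), (row=6, col=2), (row=7, col=1)
  Distance 5: (row=0, col=1), (row=1, col=0), (row=1, col=2), (row=2, col=3), (row=3, col=4), (row=4, col=5), (row=5, col=4), (row=6, col=3), (row=7, col=2)
  Distance 6: (row=0, col=0), (row=0, col=2), (row=1, col=3), (row=2, col=4), (row=3, col=5), (row=4, col=6), (row=5, col=5), (row=6, col=4), (row=7, col=3)
  Distance 7: (row=0, col=3), (row=1, col=4), (row=2, col=5), (row=3, col=6), (row=5, col=6), (row=6, col=5), (row=7, col=4)
  Distance 8: (row=0, col=4), (row=1, col=5), (row=2, col=6), (row=3, col=7), (row=5, col=7), (row=7, col=5)
  Distance 9: (row=0, col=5), (row=1, col=6), (row=2, col=7), (row=5, col=8), (row=6, col=7), (row=7, col=6)
  Distance 10: (row=0, col=6), (row=1, col=7), (row=2, col=8), (row=4, col=8), (row=6, col=8), (row=7, col=7)
  Distance 11: (row=1, col=8), (row=7, col=8)
Total reachable: 65 (grid has 65 open cells total)

Answer: Reachable cells: 65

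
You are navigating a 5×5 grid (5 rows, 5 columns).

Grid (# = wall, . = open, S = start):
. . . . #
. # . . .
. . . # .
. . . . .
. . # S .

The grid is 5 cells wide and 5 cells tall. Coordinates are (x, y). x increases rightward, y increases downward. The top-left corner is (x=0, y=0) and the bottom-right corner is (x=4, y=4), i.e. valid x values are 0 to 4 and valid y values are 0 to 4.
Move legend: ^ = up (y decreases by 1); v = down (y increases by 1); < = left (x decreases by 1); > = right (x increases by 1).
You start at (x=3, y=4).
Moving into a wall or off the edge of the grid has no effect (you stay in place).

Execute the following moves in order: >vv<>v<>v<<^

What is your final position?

Answer: Final position: (x=3, y=3)

Derivation:
Start: (x=3, y=4)
  > (right): (x=3, y=4) -> (x=4, y=4)
  v (down): blocked, stay at (x=4, y=4)
  v (down): blocked, stay at (x=4, y=4)
  < (left): (x=4, y=4) -> (x=3, y=4)
  > (right): (x=3, y=4) -> (x=4, y=4)
  v (down): blocked, stay at (x=4, y=4)
  < (left): (x=4, y=4) -> (x=3, y=4)
  > (right): (x=3, y=4) -> (x=4, y=4)
  v (down): blocked, stay at (x=4, y=4)
  < (left): (x=4, y=4) -> (x=3, y=4)
  < (left): blocked, stay at (x=3, y=4)
  ^ (up): (x=3, y=4) -> (x=3, y=3)
Final: (x=3, y=3)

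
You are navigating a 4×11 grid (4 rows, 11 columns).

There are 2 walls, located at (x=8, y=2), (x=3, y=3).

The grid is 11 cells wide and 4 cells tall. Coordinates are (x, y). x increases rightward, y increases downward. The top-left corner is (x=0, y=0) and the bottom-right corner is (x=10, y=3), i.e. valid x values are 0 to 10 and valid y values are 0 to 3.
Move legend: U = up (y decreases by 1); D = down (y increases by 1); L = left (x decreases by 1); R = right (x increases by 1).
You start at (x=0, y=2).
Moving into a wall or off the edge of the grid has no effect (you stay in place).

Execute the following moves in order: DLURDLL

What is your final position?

Start: (x=0, y=2)
  D (down): (x=0, y=2) -> (x=0, y=3)
  L (left): blocked, stay at (x=0, y=3)
  U (up): (x=0, y=3) -> (x=0, y=2)
  R (right): (x=0, y=2) -> (x=1, y=2)
  D (down): (x=1, y=2) -> (x=1, y=3)
  L (left): (x=1, y=3) -> (x=0, y=3)
  L (left): blocked, stay at (x=0, y=3)
Final: (x=0, y=3)

Answer: Final position: (x=0, y=3)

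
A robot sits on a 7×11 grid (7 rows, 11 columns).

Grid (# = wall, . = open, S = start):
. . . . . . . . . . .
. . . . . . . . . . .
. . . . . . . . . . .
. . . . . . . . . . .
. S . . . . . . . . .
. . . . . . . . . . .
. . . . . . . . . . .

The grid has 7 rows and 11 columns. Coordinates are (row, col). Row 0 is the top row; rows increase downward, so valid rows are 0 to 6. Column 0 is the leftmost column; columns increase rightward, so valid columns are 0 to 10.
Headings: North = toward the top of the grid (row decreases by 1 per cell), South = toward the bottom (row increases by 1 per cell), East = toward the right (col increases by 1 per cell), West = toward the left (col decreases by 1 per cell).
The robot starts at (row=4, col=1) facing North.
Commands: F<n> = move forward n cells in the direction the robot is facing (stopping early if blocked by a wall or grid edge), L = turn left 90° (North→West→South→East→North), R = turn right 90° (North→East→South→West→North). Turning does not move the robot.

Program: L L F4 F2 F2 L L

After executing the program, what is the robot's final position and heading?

Answer: Final position: (row=6, col=1), facing North

Derivation:
Start: (row=4, col=1), facing North
  L: turn left, now facing West
  L: turn left, now facing South
  F4: move forward 2/4 (blocked), now at (row=6, col=1)
  F2: move forward 0/2 (blocked), now at (row=6, col=1)
  F2: move forward 0/2 (blocked), now at (row=6, col=1)
  L: turn left, now facing East
  L: turn left, now facing North
Final: (row=6, col=1), facing North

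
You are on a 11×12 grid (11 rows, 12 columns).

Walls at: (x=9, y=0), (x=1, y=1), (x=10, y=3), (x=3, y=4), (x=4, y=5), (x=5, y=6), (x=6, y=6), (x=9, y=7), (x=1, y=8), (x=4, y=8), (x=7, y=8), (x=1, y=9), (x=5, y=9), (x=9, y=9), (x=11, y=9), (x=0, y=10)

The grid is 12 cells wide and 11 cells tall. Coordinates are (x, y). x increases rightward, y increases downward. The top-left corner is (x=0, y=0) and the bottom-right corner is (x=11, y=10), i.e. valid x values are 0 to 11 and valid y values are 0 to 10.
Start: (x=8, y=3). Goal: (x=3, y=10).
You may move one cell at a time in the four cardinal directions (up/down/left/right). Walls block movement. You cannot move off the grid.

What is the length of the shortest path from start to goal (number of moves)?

Answer: Shortest path length: 12

Derivation:
BFS from (x=8, y=3) until reaching (x=3, y=10):
  Distance 0: (x=8, y=3)
  Distance 1: (x=8, y=2), (x=7, y=3), (x=9, y=3), (x=8, y=4)
  Distance 2: (x=8, y=1), (x=7, y=2), (x=9, y=2), (x=6, y=3), (x=7, y=4), (x=9, y=4), (x=8, y=5)
  Distance 3: (x=8, y=0), (x=7, y=1), (x=9, y=1), (x=6, y=2), (x=10, y=2), (x=5, y=3), (x=6, y=4), (x=10, y=4), (x=7, y=5), (x=9, y=5), (x=8, y=6)
  Distance 4: (x=7, y=0), (x=6, y=1), (x=10, y=1), (x=5, y=2), (x=11, y=2), (x=4, y=3), (x=5, y=4), (x=11, y=4), (x=6, y=5), (x=10, y=5), (x=7, y=6), (x=9, y=6), (x=8, y=7)
  Distance 5: (x=6, y=0), (x=10, y=0), (x=5, y=1), (x=11, y=1), (x=4, y=2), (x=3, y=3), (x=11, y=3), (x=4, y=4), (x=5, y=5), (x=11, y=5), (x=10, y=6), (x=7, y=7), (x=8, y=8)
  Distance 6: (x=5, y=0), (x=11, y=0), (x=4, y=1), (x=3, y=2), (x=2, y=3), (x=11, y=6), (x=6, y=7), (x=10, y=7), (x=9, y=8), (x=8, y=9)
  Distance 7: (x=4, y=0), (x=3, y=1), (x=2, y=2), (x=1, y=3), (x=2, y=4), (x=5, y=7), (x=11, y=7), (x=6, y=8), (x=10, y=8), (x=7, y=9), (x=8, y=10)
  Distance 8: (x=3, y=0), (x=2, y=1), (x=1, y=2), (x=0, y=3), (x=1, y=4), (x=2, y=5), (x=4, y=7), (x=5, y=8), (x=11, y=8), (x=6, y=9), (x=10, y=9), (x=7, y=10), (x=9, y=10)
  Distance 9: (x=2, y=0), (x=0, y=2), (x=0, y=4), (x=1, y=5), (x=3, y=5), (x=2, y=6), (x=4, y=6), (x=3, y=7), (x=6, y=10), (x=10, y=10)
  Distance 10: (x=1, y=0), (x=0, y=1), (x=0, y=5), (x=1, y=6), (x=3, y=6), (x=2, y=7), (x=3, y=8), (x=5, y=10), (x=11, y=10)
  Distance 11: (x=0, y=0), (x=0, y=6), (x=1, y=7), (x=2, y=8), (x=3, y=9), (x=4, y=10)
  Distance 12: (x=0, y=7), (x=2, y=9), (x=4, y=9), (x=3, y=10)  <- goal reached here
One shortest path (12 moves): (x=8, y=3) -> (x=7, y=3) -> (x=7, y=4) -> (x=7, y=5) -> (x=7, y=6) -> (x=7, y=7) -> (x=6, y=7) -> (x=5, y=7) -> (x=4, y=7) -> (x=3, y=7) -> (x=3, y=8) -> (x=3, y=9) -> (x=3, y=10)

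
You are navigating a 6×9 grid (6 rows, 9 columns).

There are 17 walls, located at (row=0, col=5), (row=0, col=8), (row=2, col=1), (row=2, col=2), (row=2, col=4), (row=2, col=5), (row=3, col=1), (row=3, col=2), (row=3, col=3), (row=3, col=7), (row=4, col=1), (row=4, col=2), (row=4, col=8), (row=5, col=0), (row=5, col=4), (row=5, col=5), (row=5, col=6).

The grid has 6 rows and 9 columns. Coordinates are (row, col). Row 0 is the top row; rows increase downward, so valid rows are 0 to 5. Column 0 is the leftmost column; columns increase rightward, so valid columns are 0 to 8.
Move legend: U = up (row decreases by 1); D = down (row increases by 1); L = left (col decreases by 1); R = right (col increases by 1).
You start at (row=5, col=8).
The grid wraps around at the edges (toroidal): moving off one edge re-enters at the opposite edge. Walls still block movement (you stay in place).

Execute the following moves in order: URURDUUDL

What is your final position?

Answer: Final position: (row=5, col=7)

Derivation:
Start: (row=5, col=8)
  U (up): blocked, stay at (row=5, col=8)
  R (right): blocked, stay at (row=5, col=8)
  U (up): blocked, stay at (row=5, col=8)
  R (right): blocked, stay at (row=5, col=8)
  D (down): blocked, stay at (row=5, col=8)
  U (up): blocked, stay at (row=5, col=8)
  U (up): blocked, stay at (row=5, col=8)
  D (down): blocked, stay at (row=5, col=8)
  L (left): (row=5, col=8) -> (row=5, col=7)
Final: (row=5, col=7)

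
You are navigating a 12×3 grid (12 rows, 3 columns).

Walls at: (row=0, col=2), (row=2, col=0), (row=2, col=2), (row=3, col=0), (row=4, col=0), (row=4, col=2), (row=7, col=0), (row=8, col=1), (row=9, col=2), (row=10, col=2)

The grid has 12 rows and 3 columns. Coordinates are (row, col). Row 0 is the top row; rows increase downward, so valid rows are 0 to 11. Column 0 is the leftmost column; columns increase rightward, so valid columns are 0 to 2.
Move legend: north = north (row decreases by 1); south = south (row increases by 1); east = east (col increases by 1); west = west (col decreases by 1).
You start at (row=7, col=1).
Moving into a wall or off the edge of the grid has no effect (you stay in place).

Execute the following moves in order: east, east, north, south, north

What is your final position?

Answer: Final position: (row=6, col=2)

Derivation:
Start: (row=7, col=1)
  east (east): (row=7, col=1) -> (row=7, col=2)
  east (east): blocked, stay at (row=7, col=2)
  north (north): (row=7, col=2) -> (row=6, col=2)
  south (south): (row=6, col=2) -> (row=7, col=2)
  north (north): (row=7, col=2) -> (row=6, col=2)
Final: (row=6, col=2)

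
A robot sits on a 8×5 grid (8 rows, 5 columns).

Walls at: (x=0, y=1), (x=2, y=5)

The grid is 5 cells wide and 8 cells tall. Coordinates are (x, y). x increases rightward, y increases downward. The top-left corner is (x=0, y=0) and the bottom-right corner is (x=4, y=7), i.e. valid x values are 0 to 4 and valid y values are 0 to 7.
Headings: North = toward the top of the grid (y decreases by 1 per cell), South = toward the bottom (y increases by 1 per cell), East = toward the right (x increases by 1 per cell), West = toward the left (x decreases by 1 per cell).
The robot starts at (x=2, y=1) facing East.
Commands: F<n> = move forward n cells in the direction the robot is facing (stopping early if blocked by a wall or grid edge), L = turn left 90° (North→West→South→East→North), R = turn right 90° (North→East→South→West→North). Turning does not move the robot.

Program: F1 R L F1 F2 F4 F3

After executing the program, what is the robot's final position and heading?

Answer: Final position: (x=4, y=1), facing East

Derivation:
Start: (x=2, y=1), facing East
  F1: move forward 1, now at (x=3, y=1)
  R: turn right, now facing South
  L: turn left, now facing East
  F1: move forward 1, now at (x=4, y=1)
  F2: move forward 0/2 (blocked), now at (x=4, y=1)
  F4: move forward 0/4 (blocked), now at (x=4, y=1)
  F3: move forward 0/3 (blocked), now at (x=4, y=1)
Final: (x=4, y=1), facing East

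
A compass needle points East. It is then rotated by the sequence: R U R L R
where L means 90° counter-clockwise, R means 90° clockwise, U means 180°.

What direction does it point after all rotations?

Start: East
  R (right (90° clockwise)) -> South
  U (U-turn (180°)) -> North
  R (right (90° clockwise)) -> East
  L (left (90° counter-clockwise)) -> North
  R (right (90° clockwise)) -> East
Final: East

Answer: Final heading: East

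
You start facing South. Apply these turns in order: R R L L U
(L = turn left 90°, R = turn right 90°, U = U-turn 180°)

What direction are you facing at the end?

Start: South
  R (right (90° clockwise)) -> West
  R (right (90° clockwise)) -> North
  L (left (90° counter-clockwise)) -> West
  L (left (90° counter-clockwise)) -> South
  U (U-turn (180°)) -> North
Final: North

Answer: Final heading: North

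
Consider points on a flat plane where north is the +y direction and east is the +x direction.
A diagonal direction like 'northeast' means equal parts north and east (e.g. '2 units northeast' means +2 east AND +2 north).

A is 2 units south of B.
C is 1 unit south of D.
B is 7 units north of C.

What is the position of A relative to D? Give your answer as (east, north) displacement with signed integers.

Place D at the origin (east=0, north=0).
  C is 1 unit south of D: delta (east=+0, north=-1); C at (east=0, north=-1).
  B is 7 units north of C: delta (east=+0, north=+7); B at (east=0, north=6).
  A is 2 units south of B: delta (east=+0, north=-2); A at (east=0, north=4).
Therefore A relative to D: (east=0, north=4).

Answer: A is at (east=0, north=4) relative to D.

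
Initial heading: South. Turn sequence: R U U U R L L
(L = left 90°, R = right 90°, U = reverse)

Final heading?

Answer: Final heading: North

Derivation:
Start: South
  R (right (90° clockwise)) -> West
  U (U-turn (180°)) -> East
  U (U-turn (180°)) -> West
  U (U-turn (180°)) -> East
  R (right (90° clockwise)) -> South
  L (left (90° counter-clockwise)) -> East
  L (left (90° counter-clockwise)) -> North
Final: North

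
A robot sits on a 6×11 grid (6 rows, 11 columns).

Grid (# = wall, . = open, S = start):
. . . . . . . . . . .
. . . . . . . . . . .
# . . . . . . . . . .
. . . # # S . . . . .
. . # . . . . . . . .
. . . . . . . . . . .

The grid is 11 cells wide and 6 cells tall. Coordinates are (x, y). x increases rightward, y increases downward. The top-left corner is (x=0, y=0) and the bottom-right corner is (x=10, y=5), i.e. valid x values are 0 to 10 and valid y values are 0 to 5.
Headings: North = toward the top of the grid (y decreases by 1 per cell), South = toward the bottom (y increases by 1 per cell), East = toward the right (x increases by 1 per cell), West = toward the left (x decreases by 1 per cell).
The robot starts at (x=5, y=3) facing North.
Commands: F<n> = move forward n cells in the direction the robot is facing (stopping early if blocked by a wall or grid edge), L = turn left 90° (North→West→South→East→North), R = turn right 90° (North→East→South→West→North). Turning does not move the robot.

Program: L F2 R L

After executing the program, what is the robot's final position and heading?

Start: (x=5, y=3), facing North
  L: turn left, now facing West
  F2: move forward 0/2 (blocked), now at (x=5, y=3)
  R: turn right, now facing North
  L: turn left, now facing West
Final: (x=5, y=3), facing West

Answer: Final position: (x=5, y=3), facing West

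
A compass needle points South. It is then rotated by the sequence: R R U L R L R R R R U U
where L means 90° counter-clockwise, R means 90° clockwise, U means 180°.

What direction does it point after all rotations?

Start: South
  R (right (90° clockwise)) -> West
  R (right (90° clockwise)) -> North
  U (U-turn (180°)) -> South
  L (left (90° counter-clockwise)) -> East
  R (right (90° clockwise)) -> South
  L (left (90° counter-clockwise)) -> East
  R (right (90° clockwise)) -> South
  R (right (90° clockwise)) -> West
  R (right (90° clockwise)) -> North
  R (right (90° clockwise)) -> East
  U (U-turn (180°)) -> West
  U (U-turn (180°)) -> East
Final: East

Answer: Final heading: East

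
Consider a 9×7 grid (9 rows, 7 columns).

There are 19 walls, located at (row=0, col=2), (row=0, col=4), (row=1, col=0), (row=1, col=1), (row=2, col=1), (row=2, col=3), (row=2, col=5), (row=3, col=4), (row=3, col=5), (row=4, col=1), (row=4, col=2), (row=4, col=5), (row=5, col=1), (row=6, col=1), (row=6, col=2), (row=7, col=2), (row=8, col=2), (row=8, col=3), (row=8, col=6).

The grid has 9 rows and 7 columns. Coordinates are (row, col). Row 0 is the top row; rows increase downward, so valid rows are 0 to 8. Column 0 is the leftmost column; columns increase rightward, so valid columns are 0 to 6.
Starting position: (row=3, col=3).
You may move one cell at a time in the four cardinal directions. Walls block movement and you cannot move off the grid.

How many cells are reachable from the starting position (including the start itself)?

Answer: Reachable cells: 42

Derivation:
BFS flood-fill from (row=3, col=3):
  Distance 0: (row=3, col=3)
  Distance 1: (row=3, col=2), (row=4, col=3)
  Distance 2: (row=2, col=2), (row=3, col=1), (row=4, col=4), (row=5, col=3)
  Distance 3: (row=1, col=2), (row=3, col=0), (row=5, col=2), (row=5, col=4), (row=6, col=3)
  Distance 4: (row=1, col=3), (row=2, col=0), (row=4, col=0), (row=5, col=5), (row=6, col=4), (row=7, col=3)
  Distance 5: (row=0, col=3), (row=1, col=4), (row=5, col=0), (row=5, col=6), (row=6, col=5), (row=7, col=4)
  Distance 6: (row=1, col=5), (row=2, col=4), (row=4, col=6), (row=6, col=0), (row=6, col=6), (row=7, col=5), (row=8, col=4)
  Distance 7: (row=0, col=5), (row=1, col=6), (row=3, col=6), (row=7, col=0), (row=7, col=6), (row=8, col=5)
  Distance 8: (row=0, col=6), (row=2, col=6), (row=7, col=1), (row=8, col=0)
  Distance 9: (row=8, col=1)
Total reachable: 42 (grid has 44 open cells total)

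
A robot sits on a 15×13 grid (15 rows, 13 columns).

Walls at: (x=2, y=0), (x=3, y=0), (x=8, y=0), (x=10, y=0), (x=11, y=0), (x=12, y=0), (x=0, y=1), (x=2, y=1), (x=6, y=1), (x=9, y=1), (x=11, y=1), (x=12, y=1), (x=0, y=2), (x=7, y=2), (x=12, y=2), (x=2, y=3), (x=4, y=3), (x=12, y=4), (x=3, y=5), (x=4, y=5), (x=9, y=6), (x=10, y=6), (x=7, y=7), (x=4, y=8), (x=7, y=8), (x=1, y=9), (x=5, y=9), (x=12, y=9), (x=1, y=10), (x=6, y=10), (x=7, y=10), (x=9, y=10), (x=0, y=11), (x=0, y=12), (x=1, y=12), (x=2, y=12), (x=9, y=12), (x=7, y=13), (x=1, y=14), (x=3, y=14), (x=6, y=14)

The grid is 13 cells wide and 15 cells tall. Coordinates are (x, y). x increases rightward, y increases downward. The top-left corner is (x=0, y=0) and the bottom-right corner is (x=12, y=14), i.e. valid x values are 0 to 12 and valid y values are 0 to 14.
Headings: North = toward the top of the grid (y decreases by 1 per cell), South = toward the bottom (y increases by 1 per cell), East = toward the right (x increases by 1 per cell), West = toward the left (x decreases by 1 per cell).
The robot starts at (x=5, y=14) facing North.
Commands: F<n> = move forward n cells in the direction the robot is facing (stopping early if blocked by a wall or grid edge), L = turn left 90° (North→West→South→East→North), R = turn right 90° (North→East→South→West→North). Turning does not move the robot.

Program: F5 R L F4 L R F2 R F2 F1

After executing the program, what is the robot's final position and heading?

Answer: Final position: (x=5, y=10), facing East

Derivation:
Start: (x=5, y=14), facing North
  F5: move forward 4/5 (blocked), now at (x=5, y=10)
  R: turn right, now facing East
  L: turn left, now facing North
  F4: move forward 0/4 (blocked), now at (x=5, y=10)
  L: turn left, now facing West
  R: turn right, now facing North
  F2: move forward 0/2 (blocked), now at (x=5, y=10)
  R: turn right, now facing East
  F2: move forward 0/2 (blocked), now at (x=5, y=10)
  F1: move forward 0/1 (blocked), now at (x=5, y=10)
Final: (x=5, y=10), facing East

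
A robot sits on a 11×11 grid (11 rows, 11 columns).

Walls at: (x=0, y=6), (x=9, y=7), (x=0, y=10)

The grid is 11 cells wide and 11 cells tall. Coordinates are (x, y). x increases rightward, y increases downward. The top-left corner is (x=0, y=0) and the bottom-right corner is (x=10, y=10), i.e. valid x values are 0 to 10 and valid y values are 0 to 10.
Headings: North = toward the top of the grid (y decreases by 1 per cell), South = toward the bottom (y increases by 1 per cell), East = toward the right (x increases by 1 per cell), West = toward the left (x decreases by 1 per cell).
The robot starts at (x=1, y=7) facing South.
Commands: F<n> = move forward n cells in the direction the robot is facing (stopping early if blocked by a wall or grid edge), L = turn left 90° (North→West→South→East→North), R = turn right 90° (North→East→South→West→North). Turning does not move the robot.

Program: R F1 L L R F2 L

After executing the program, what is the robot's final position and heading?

Answer: Final position: (x=0, y=9), facing East

Derivation:
Start: (x=1, y=7), facing South
  R: turn right, now facing West
  F1: move forward 1, now at (x=0, y=7)
  L: turn left, now facing South
  L: turn left, now facing East
  R: turn right, now facing South
  F2: move forward 2, now at (x=0, y=9)
  L: turn left, now facing East
Final: (x=0, y=9), facing East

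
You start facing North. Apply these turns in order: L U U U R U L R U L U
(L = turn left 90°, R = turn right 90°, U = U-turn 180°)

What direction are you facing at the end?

Start: North
  L (left (90° counter-clockwise)) -> West
  U (U-turn (180°)) -> East
  U (U-turn (180°)) -> West
  U (U-turn (180°)) -> East
  R (right (90° clockwise)) -> South
  U (U-turn (180°)) -> North
  L (left (90° counter-clockwise)) -> West
  R (right (90° clockwise)) -> North
  U (U-turn (180°)) -> South
  L (left (90° counter-clockwise)) -> East
  U (U-turn (180°)) -> West
Final: West

Answer: Final heading: West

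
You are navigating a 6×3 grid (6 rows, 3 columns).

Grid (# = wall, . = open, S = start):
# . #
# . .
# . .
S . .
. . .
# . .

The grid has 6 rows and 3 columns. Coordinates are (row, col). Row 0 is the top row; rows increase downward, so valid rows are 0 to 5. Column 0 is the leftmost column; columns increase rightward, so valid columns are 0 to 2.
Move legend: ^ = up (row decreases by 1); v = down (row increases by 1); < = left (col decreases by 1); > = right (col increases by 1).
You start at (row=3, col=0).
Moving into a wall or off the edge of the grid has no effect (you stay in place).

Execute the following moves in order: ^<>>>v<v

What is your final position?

Start: (row=3, col=0)
  ^ (up): blocked, stay at (row=3, col=0)
  < (left): blocked, stay at (row=3, col=0)
  > (right): (row=3, col=0) -> (row=3, col=1)
  > (right): (row=3, col=1) -> (row=3, col=2)
  > (right): blocked, stay at (row=3, col=2)
  v (down): (row=3, col=2) -> (row=4, col=2)
  < (left): (row=4, col=2) -> (row=4, col=1)
  v (down): (row=4, col=1) -> (row=5, col=1)
Final: (row=5, col=1)

Answer: Final position: (row=5, col=1)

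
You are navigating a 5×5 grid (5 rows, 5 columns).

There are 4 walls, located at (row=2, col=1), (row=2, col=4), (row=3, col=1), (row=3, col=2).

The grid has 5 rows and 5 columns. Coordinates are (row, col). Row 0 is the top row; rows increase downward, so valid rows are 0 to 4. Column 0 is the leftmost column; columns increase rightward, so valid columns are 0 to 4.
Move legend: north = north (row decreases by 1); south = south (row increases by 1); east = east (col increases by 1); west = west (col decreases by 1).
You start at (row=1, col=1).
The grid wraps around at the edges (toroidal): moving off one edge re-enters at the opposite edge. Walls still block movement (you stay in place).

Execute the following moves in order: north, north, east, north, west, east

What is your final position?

Answer: Final position: (row=4, col=2)

Derivation:
Start: (row=1, col=1)
  north (north): (row=1, col=1) -> (row=0, col=1)
  north (north): (row=0, col=1) -> (row=4, col=1)
  east (east): (row=4, col=1) -> (row=4, col=2)
  north (north): blocked, stay at (row=4, col=2)
  west (west): (row=4, col=2) -> (row=4, col=1)
  east (east): (row=4, col=1) -> (row=4, col=2)
Final: (row=4, col=2)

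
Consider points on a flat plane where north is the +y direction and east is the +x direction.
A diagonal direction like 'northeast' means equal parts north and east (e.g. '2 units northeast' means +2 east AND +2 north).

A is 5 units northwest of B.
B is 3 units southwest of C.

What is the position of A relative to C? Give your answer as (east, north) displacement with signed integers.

Place C at the origin (east=0, north=0).
  B is 3 units southwest of C: delta (east=-3, north=-3); B at (east=-3, north=-3).
  A is 5 units northwest of B: delta (east=-5, north=+5); A at (east=-8, north=2).
Therefore A relative to C: (east=-8, north=2).

Answer: A is at (east=-8, north=2) relative to C.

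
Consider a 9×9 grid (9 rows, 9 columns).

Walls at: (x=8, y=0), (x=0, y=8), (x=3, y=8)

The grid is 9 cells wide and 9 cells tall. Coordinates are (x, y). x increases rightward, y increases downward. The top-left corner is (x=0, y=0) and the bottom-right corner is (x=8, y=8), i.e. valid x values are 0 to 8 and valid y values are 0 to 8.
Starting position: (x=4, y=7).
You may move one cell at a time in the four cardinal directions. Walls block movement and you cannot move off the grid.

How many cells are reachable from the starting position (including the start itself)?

BFS flood-fill from (x=4, y=7):
  Distance 0: (x=4, y=7)
  Distance 1: (x=4, y=6), (x=3, y=7), (x=5, y=7), (x=4, y=8)
  Distance 2: (x=4, y=5), (x=3, y=6), (x=5, y=6), (x=2, y=7), (x=6, y=7), (x=5, y=8)
  Distance 3: (x=4, y=4), (x=3, y=5), (x=5, y=5), (x=2, y=6), (x=6, y=6), (x=1, y=7), (x=7, y=7), (x=2, y=8), (x=6, y=8)
  Distance 4: (x=4, y=3), (x=3, y=4), (x=5, y=4), (x=2, y=5), (x=6, y=5), (x=1, y=6), (x=7, y=6), (x=0, y=7), (x=8, y=7), (x=1, y=8), (x=7, y=8)
  Distance 5: (x=4, y=2), (x=3, y=3), (x=5, y=3), (x=2, y=4), (x=6, y=4), (x=1, y=5), (x=7, y=5), (x=0, y=6), (x=8, y=6), (x=8, y=8)
  Distance 6: (x=4, y=1), (x=3, y=2), (x=5, y=2), (x=2, y=3), (x=6, y=3), (x=1, y=4), (x=7, y=4), (x=0, y=5), (x=8, y=5)
  Distance 7: (x=4, y=0), (x=3, y=1), (x=5, y=1), (x=2, y=2), (x=6, y=2), (x=1, y=3), (x=7, y=3), (x=0, y=4), (x=8, y=4)
  Distance 8: (x=3, y=0), (x=5, y=0), (x=2, y=1), (x=6, y=1), (x=1, y=2), (x=7, y=2), (x=0, y=3), (x=8, y=3)
  Distance 9: (x=2, y=0), (x=6, y=0), (x=1, y=1), (x=7, y=1), (x=0, y=2), (x=8, y=2)
  Distance 10: (x=1, y=0), (x=7, y=0), (x=0, y=1), (x=8, y=1)
  Distance 11: (x=0, y=0)
Total reachable: 78 (grid has 78 open cells total)

Answer: Reachable cells: 78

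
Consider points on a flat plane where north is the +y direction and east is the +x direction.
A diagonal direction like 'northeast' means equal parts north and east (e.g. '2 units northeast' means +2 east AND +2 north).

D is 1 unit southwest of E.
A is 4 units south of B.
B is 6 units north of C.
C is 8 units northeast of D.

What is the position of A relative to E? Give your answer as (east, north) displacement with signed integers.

Answer: A is at (east=7, north=9) relative to E.

Derivation:
Place E at the origin (east=0, north=0).
  D is 1 unit southwest of E: delta (east=-1, north=-1); D at (east=-1, north=-1).
  C is 8 units northeast of D: delta (east=+8, north=+8); C at (east=7, north=7).
  B is 6 units north of C: delta (east=+0, north=+6); B at (east=7, north=13).
  A is 4 units south of B: delta (east=+0, north=-4); A at (east=7, north=9).
Therefore A relative to E: (east=7, north=9).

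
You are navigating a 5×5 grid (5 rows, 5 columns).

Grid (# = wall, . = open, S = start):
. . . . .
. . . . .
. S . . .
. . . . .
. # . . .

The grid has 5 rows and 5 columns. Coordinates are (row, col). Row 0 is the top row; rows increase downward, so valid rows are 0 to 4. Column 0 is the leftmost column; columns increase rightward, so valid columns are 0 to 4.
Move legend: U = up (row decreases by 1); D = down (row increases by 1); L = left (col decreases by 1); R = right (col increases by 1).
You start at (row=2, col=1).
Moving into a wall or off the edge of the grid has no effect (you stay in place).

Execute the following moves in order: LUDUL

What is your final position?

Answer: Final position: (row=1, col=0)

Derivation:
Start: (row=2, col=1)
  L (left): (row=2, col=1) -> (row=2, col=0)
  U (up): (row=2, col=0) -> (row=1, col=0)
  D (down): (row=1, col=0) -> (row=2, col=0)
  U (up): (row=2, col=0) -> (row=1, col=0)
  L (left): blocked, stay at (row=1, col=0)
Final: (row=1, col=0)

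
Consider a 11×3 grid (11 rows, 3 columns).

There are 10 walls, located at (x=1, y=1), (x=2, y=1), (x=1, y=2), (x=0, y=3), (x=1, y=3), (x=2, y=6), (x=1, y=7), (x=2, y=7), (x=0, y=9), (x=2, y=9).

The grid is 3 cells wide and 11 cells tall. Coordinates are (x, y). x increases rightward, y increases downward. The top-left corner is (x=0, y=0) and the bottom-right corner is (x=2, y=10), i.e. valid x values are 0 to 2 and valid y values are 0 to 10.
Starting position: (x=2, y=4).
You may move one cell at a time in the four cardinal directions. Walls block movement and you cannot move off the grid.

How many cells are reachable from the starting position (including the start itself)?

BFS flood-fill from (x=2, y=4):
  Distance 0: (x=2, y=4)
  Distance 1: (x=2, y=3), (x=1, y=4), (x=2, y=5)
  Distance 2: (x=2, y=2), (x=0, y=4), (x=1, y=5)
  Distance 3: (x=0, y=5), (x=1, y=6)
  Distance 4: (x=0, y=6)
  Distance 5: (x=0, y=7)
  Distance 6: (x=0, y=8)
  Distance 7: (x=1, y=8)
  Distance 8: (x=2, y=8), (x=1, y=9)
  Distance 9: (x=1, y=10)
  Distance 10: (x=0, y=10), (x=2, y=10)
Total reachable: 18 (grid has 23 open cells total)

Answer: Reachable cells: 18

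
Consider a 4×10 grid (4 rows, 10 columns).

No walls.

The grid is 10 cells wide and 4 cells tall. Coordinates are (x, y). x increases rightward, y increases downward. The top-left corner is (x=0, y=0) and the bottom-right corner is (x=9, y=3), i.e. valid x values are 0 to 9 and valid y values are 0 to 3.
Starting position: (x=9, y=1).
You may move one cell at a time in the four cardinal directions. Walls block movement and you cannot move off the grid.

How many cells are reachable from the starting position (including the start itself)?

Answer: Reachable cells: 40

Derivation:
BFS flood-fill from (x=9, y=1):
  Distance 0: (x=9, y=1)
  Distance 1: (x=9, y=0), (x=8, y=1), (x=9, y=2)
  Distance 2: (x=8, y=0), (x=7, y=1), (x=8, y=2), (x=9, y=3)
  Distance 3: (x=7, y=0), (x=6, y=1), (x=7, y=2), (x=8, y=3)
  Distance 4: (x=6, y=0), (x=5, y=1), (x=6, y=2), (x=7, y=3)
  Distance 5: (x=5, y=0), (x=4, y=1), (x=5, y=2), (x=6, y=3)
  Distance 6: (x=4, y=0), (x=3, y=1), (x=4, y=2), (x=5, y=3)
  Distance 7: (x=3, y=0), (x=2, y=1), (x=3, y=2), (x=4, y=3)
  Distance 8: (x=2, y=0), (x=1, y=1), (x=2, y=2), (x=3, y=3)
  Distance 9: (x=1, y=0), (x=0, y=1), (x=1, y=2), (x=2, y=3)
  Distance 10: (x=0, y=0), (x=0, y=2), (x=1, y=3)
  Distance 11: (x=0, y=3)
Total reachable: 40 (grid has 40 open cells total)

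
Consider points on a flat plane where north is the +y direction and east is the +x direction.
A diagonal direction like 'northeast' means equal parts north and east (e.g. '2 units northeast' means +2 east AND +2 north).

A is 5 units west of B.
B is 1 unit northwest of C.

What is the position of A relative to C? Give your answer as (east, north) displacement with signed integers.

Answer: A is at (east=-6, north=1) relative to C.

Derivation:
Place C at the origin (east=0, north=0).
  B is 1 unit northwest of C: delta (east=-1, north=+1); B at (east=-1, north=1).
  A is 5 units west of B: delta (east=-5, north=+0); A at (east=-6, north=1).
Therefore A relative to C: (east=-6, north=1).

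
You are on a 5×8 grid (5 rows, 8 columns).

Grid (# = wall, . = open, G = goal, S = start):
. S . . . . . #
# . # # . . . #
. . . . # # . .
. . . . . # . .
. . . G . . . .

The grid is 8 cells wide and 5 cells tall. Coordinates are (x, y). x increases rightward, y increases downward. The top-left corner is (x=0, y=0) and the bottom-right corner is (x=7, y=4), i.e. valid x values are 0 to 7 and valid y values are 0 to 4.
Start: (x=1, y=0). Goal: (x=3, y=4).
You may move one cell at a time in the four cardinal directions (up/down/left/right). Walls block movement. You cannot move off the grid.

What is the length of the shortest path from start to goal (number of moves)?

Answer: Shortest path length: 6

Derivation:
BFS from (x=1, y=0) until reaching (x=3, y=4):
  Distance 0: (x=1, y=0)
  Distance 1: (x=0, y=0), (x=2, y=0), (x=1, y=1)
  Distance 2: (x=3, y=0), (x=1, y=2)
  Distance 3: (x=4, y=0), (x=0, y=2), (x=2, y=2), (x=1, y=3)
  Distance 4: (x=5, y=0), (x=4, y=1), (x=3, y=2), (x=0, y=3), (x=2, y=3), (x=1, y=4)
  Distance 5: (x=6, y=0), (x=5, y=1), (x=3, y=3), (x=0, y=4), (x=2, y=4)
  Distance 6: (x=6, y=1), (x=4, y=3), (x=3, y=4)  <- goal reached here
One shortest path (6 moves): (x=1, y=0) -> (x=1, y=1) -> (x=1, y=2) -> (x=2, y=2) -> (x=3, y=2) -> (x=3, y=3) -> (x=3, y=4)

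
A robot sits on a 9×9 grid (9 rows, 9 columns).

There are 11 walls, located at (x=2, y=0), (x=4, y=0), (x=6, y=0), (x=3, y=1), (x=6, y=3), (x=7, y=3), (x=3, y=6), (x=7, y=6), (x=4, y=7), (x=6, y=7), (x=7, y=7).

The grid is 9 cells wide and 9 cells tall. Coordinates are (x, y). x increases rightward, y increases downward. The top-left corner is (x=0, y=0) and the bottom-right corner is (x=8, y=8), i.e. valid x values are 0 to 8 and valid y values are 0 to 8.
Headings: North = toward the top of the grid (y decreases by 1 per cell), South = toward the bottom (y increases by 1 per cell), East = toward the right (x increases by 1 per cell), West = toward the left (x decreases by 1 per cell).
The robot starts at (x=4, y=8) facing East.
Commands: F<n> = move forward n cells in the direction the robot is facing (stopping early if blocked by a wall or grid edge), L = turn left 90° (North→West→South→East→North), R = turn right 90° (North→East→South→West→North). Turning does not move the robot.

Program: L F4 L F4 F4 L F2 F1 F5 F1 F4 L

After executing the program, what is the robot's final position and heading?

Start: (x=4, y=8), facing East
  L: turn left, now facing North
  F4: move forward 0/4 (blocked), now at (x=4, y=8)
  L: turn left, now facing West
  F4: move forward 4, now at (x=0, y=8)
  F4: move forward 0/4 (blocked), now at (x=0, y=8)
  L: turn left, now facing South
  F2: move forward 0/2 (blocked), now at (x=0, y=8)
  F1: move forward 0/1 (blocked), now at (x=0, y=8)
  F5: move forward 0/5 (blocked), now at (x=0, y=8)
  F1: move forward 0/1 (blocked), now at (x=0, y=8)
  F4: move forward 0/4 (blocked), now at (x=0, y=8)
  L: turn left, now facing East
Final: (x=0, y=8), facing East

Answer: Final position: (x=0, y=8), facing East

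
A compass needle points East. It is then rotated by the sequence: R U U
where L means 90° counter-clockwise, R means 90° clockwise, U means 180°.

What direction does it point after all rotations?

Start: East
  R (right (90° clockwise)) -> South
  U (U-turn (180°)) -> North
  U (U-turn (180°)) -> South
Final: South

Answer: Final heading: South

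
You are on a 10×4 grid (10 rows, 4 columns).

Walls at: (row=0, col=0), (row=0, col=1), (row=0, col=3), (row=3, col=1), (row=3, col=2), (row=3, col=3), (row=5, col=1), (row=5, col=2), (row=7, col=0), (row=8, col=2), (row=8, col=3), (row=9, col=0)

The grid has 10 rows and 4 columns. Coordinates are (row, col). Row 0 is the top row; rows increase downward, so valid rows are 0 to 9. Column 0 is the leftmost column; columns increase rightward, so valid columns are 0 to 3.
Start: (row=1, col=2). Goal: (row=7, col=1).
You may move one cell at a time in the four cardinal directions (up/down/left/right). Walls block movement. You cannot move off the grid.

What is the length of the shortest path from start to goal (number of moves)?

BFS from (row=1, col=2) until reaching (row=7, col=1):
  Distance 0: (row=1, col=2)
  Distance 1: (row=0, col=2), (row=1, col=1), (row=1, col=3), (row=2, col=2)
  Distance 2: (row=1, col=0), (row=2, col=1), (row=2, col=3)
  Distance 3: (row=2, col=0)
  Distance 4: (row=3, col=0)
  Distance 5: (row=4, col=0)
  Distance 6: (row=4, col=1), (row=5, col=0)
  Distance 7: (row=4, col=2), (row=6, col=0)
  Distance 8: (row=4, col=3), (row=6, col=1)
  Distance 9: (row=5, col=3), (row=6, col=2), (row=7, col=1)  <- goal reached here
One shortest path (9 moves): (row=1, col=2) -> (row=1, col=1) -> (row=1, col=0) -> (row=2, col=0) -> (row=3, col=0) -> (row=4, col=0) -> (row=5, col=0) -> (row=6, col=0) -> (row=6, col=1) -> (row=7, col=1)

Answer: Shortest path length: 9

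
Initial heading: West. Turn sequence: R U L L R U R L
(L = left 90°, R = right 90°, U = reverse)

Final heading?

Start: West
  R (right (90° clockwise)) -> North
  U (U-turn (180°)) -> South
  L (left (90° counter-clockwise)) -> East
  L (left (90° counter-clockwise)) -> North
  R (right (90° clockwise)) -> East
  U (U-turn (180°)) -> West
  R (right (90° clockwise)) -> North
  L (left (90° counter-clockwise)) -> West
Final: West

Answer: Final heading: West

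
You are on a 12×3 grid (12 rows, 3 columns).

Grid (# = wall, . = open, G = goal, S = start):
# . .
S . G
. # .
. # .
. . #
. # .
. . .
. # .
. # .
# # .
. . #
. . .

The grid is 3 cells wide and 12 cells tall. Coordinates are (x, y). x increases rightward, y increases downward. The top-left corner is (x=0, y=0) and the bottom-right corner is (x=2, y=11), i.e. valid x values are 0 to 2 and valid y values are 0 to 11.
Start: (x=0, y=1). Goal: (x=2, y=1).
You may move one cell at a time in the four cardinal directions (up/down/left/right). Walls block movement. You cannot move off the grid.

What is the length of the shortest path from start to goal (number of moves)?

Answer: Shortest path length: 2

Derivation:
BFS from (x=0, y=1) until reaching (x=2, y=1):
  Distance 0: (x=0, y=1)
  Distance 1: (x=1, y=1), (x=0, y=2)
  Distance 2: (x=1, y=0), (x=2, y=1), (x=0, y=3)  <- goal reached here
One shortest path (2 moves): (x=0, y=1) -> (x=1, y=1) -> (x=2, y=1)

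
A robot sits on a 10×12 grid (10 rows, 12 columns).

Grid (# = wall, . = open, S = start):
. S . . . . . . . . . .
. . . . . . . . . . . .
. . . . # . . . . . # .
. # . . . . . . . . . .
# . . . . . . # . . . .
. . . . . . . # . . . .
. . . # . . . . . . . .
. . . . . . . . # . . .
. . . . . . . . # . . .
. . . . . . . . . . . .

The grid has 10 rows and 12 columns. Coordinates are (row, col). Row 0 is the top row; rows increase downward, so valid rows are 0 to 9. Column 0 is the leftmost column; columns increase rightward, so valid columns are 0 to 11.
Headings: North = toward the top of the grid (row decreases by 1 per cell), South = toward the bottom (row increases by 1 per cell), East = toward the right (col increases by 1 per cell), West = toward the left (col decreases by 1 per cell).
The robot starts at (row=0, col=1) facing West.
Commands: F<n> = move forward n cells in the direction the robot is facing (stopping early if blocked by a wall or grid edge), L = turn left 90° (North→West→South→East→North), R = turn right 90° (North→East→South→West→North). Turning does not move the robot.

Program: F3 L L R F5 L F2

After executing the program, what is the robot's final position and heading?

Answer: Final position: (row=3, col=0), facing East

Derivation:
Start: (row=0, col=1), facing West
  F3: move forward 1/3 (blocked), now at (row=0, col=0)
  L: turn left, now facing South
  L: turn left, now facing East
  R: turn right, now facing South
  F5: move forward 3/5 (blocked), now at (row=3, col=0)
  L: turn left, now facing East
  F2: move forward 0/2 (blocked), now at (row=3, col=0)
Final: (row=3, col=0), facing East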